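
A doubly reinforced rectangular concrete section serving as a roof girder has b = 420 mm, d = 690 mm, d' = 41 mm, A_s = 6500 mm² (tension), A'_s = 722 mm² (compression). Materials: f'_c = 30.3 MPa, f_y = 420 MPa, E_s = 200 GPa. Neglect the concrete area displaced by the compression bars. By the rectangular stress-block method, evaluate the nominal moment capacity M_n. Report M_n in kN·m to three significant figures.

Assume both tension and compression steel yield.
Net tension couple steel: A_s − A'_s = 5778 mm².
a = (A_s − A'_s) f_y / (0.85 f'_c b) = 2426760/(0.85 × 30.3 × 420) = 224.34 mm.
c = a/β₁ = 224.34/0.834 = 268.99 mm; ε'_s = 0.003(c − d')/c = 0.0025 ≥ f_y/E_s = 0.0021, so compression steel does yield.
M_n = (A_s − A'_s) f_y (d − a/2) + A'_s f_y (d − d') = [2426760 × (690 − 112.17) + 303240 × (690 − 41)] × 10⁻⁶ = 1402.25 + 196.80 = 1599.05 kN·m.

M_n ≈ 1600 kN·m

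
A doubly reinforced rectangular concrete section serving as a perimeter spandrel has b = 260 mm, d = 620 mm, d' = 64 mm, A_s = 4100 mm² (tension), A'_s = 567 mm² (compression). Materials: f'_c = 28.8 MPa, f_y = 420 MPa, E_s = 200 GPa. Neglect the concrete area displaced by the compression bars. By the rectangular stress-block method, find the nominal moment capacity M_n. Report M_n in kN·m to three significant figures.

M_n ≈ 879 kN·m

Assume both tension and compression steel yield.
Net tension couple steel: A_s − A'_s = 3533 mm².
a = (A_s − A'_s) f_y / (0.85 f'_c b) = 1483860/(0.85 × 28.8 × 260) = 233.14 mm.
c = a/β₁ = 233.14/0.844 = 276.23 mm; ε'_s = 0.003(c − d')/c = 0.0023 ≥ f_y/E_s = 0.0021, so compression steel does yield.
M_n = (A_s − A'_s) f_y (d − a/2) + A'_s f_y (d − d') = [1483860 × (620 − 116.57) + 238140 × (620 − 64)] × 10⁻⁶ = 747.02 + 132.41 = 879.43 kN·m.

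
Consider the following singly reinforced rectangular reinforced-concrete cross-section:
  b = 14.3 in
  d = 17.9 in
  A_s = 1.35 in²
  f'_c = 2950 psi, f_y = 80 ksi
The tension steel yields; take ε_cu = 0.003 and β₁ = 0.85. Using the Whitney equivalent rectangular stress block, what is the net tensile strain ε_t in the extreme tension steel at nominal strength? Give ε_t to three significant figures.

ε_t ≈ 0.0122

a = A_s f_y/(0.85 f'_c b) = 3.012 in.
β₁ = 0.85, so c = a/β₁ = 3.012/0.85 = 3.544 in.
From the linear strain diagram with ε_cu = 0.003: ε_t = 0.003 (d − c)/c = 0.003 × (17.9 − 3.544)/3.544 = 0.0122.
Since ε_t ≥ 0.005, the section is tension-controlled.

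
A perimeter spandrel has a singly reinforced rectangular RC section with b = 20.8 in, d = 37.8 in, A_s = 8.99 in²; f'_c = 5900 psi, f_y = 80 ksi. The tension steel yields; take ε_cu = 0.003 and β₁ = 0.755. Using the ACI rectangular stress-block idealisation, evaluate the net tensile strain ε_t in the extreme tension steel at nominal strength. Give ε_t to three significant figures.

a = A_s f_y/(0.85 f'_c b) = 6.895 in.
β₁ = 0.755, so c = a/β₁ = 6.895/0.755 = 9.132 in.
From the linear strain diagram with ε_cu = 0.003: ε_t = 0.003 (d − c)/c = 0.003 × (37.8 − 9.132)/9.132 = 0.00942.
Since ε_t ≥ 0.005, the section is tension-controlled.

ε_t ≈ 0.00942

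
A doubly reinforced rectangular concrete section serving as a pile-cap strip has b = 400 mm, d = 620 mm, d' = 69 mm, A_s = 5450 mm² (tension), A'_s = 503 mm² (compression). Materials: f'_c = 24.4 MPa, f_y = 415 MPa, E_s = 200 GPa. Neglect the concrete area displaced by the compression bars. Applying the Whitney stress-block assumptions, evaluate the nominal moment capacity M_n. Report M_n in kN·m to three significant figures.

Assume both tension and compression steel yield.
Net tension couple steel: A_s − A'_s = 4947 mm².
a = (A_s − A'_s) f_y / (0.85 f'_c b) = 2053005/(0.85 × 24.4 × 400) = 247.47 mm.
c = a/β₁ = 247.47/0.85 = 291.14 mm; ε'_s = 0.003(c − d')/c = 0.0023 ≥ f_y/E_s = 0.0021, so compression steel does yield.
M_n = (A_s − A'_s) f_y (d − a/2) + A'_s f_y (d − d') = [2053005 × (620 − 123.735) + 208745 × (620 − 69)] × 10⁻⁶ = 1018.83 + 115.02 = 1133.85 kN·m.

M_n ≈ 1130 kN·m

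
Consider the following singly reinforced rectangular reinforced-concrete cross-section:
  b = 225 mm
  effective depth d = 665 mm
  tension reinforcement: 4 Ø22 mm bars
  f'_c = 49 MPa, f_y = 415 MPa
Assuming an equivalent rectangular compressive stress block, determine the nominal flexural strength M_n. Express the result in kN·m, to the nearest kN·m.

M_n ≈ 398 kN·m

A_s = 4 × 380 = 1520 mm².
T = A_s f_y = 1520 × 415 = 630800 N = 630.8 kN.
From C = T: a = T/(0.85 f'_c b) = 630800/(0.85 × 49 × 225) = 67.31 mm.
M_n = T(d − a/2) = 630.8 kN × (665 − 33.655) mm = 398.25 kN·m.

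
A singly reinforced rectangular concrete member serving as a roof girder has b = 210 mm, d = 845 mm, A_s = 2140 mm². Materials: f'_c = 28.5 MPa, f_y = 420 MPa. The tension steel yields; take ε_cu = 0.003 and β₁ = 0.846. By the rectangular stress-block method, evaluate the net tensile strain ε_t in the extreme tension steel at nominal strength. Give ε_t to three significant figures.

ε_t ≈ 0.00914

a = A_s f_y/(0.85 f'_c b) = 176.68 mm.
β₁ = 0.846, so c = a/β₁ = 176.68/0.846 = 208.84 mm.
From the linear strain diagram with ε_cu = 0.003: ε_t = 0.003 (d − c)/c = 0.003 × (845 − 208.84)/208.84 = 0.00914.
Since ε_t ≥ 0.005, the section is tension-controlled.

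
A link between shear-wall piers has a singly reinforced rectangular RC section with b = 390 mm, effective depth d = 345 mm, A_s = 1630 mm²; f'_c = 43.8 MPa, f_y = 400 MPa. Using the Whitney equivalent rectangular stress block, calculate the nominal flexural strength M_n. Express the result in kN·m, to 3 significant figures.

T = A_s f_y = 1630 × 400 = 652000 N = 652 kN.
From C = T: a = T/(0.85 f'_c b) = 652000/(0.85 × 43.8 × 390) = 44.90 mm.
M_n = T(d − a/2) = 652 kN × (345 − 22.45) mm = 210.30 kN·m.

M_n ≈ 210 kN·m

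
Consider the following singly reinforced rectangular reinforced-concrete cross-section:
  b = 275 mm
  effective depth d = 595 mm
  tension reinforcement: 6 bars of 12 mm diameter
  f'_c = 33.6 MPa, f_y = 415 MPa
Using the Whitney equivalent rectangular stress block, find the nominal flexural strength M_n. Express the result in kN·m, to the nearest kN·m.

A_s = 6 × 113 = 678 mm².
T = A_s f_y = 678 × 415 = 281370 N = 281.37 kN.
From C = T: a = T/(0.85 f'_c b) = 281370/(0.85 × 33.6 × 275) = 35.83 mm.
M_n = T(d − a/2) = 281.37 kN × (595 − 17.915) mm = 162.37 kN·m.

M_n ≈ 162 kN·m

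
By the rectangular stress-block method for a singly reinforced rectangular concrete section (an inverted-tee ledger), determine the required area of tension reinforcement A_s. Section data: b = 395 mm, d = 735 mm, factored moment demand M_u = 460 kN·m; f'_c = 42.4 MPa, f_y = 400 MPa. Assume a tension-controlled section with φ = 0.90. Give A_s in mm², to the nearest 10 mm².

M_n = M_u/φ = 460/0.90 = 511.111 kN·m.
With M_n = 0.85 f'_c a b (d − a/2), solve the quadratic for a:
a = d − √(d² − 2M_n/(0.85 f'_c b)) = 735 − √(735² − 2 × 511.111×10⁶/(0.85 × 42.4 × 395)) = 50.59 mm.
A_s = 0.85 f'_c a b / f_y = 0.85 × 42.4 × 50.59 × 395 / 400 = 1800.5 mm².

A_s ≈ 1800 mm²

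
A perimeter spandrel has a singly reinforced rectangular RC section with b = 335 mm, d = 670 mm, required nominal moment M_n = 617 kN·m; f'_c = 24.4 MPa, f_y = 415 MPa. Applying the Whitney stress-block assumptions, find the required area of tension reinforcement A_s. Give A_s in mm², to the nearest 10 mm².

A_s ≈ 2500 mm²

With M_n = 0.85 f'_c a b (d − a/2), solve the quadratic for a:
a = d − √(d² − 2M_n/(0.85 f'_c b)) = 670 − √(670² − 2 × 617×10⁶/(0.85 × 24.4 × 335)) = 149.14 mm.
A_s = 0.85 f'_c a b / f_y = 0.85 × 24.4 × 149.14 × 335 / 415 = 2496.9 mm².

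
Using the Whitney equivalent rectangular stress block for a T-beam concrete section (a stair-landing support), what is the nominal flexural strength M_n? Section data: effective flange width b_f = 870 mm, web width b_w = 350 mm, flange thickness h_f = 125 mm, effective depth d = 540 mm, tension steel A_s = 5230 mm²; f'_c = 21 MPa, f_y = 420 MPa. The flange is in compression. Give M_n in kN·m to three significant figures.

Tension: T = A_s f_y = 5230 × 420 = 2196600 N.
Try a within the flange: a = T/(0.85 f'_c b_f) = 2196600/(0.85 × 21 × 870) = 141.45 mm.
a = 141.45 > h_f = 125 mm: the block extends into the web. Split into flange-overhang and web parts.
C_f = 0.85 f'_c (b_f − b_w) h_f = 0.85 × 21 × (870 − 350) × 125 = 1160250 N.
Remaining web compression depth: a_w = (T − C_f)/(0.85 f'_c b_w) = (2196600 − 1160250)/(0.85 × 21 × 350) = 165.88 mm.
M_n = C_f(d − h_f/2) + (T − C_f)(d − a_w/2) = 1160250 × (540 − 62.5) + 1036350 × (540 − 82.94) = 554.02 + 473.67 = 1027.69 × 10⁶ N·mm.
M_n = 1027.69 kN·m.

M_n ≈ 1030 kN·m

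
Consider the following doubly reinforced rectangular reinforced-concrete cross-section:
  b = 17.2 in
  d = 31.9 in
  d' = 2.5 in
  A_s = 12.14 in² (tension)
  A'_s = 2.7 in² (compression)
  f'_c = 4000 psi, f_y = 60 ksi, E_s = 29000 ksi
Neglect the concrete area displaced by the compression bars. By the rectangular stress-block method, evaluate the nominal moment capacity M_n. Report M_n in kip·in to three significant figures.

Assume both steels yield.
a = (A_s − A'_s) f_y/(0.85 f'_c b) = (12.14 − 2.7) × 60/(0.85 × 4 × 17.2) = 9.685 in.
c = a/β₁ = 9.685/0.85 = 11.394 in; ε'_s = 0.003(c − d')/c = 0.0023 ≥ ε_y = 0.0021, so the compression steel yields.
M_n = (A_s − A'_s) f_y (d − a/2) + A'_s f_y (d − d') = 566.4 × (31.9 − 4.8425) + 162 × (31.9 − 2.5) = 15325.4 + 4762.8 = 20088.2 kip·in.

M_n ≈ 20100 kip·in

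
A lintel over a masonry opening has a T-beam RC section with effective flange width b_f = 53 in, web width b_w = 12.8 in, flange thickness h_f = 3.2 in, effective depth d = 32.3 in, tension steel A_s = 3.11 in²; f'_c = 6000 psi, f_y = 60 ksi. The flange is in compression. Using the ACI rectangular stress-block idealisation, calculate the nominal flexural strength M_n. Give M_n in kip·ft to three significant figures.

Tension: T = A_s f_y = 3.11 × 60 = 186.6 kips.
Try a within the flange: a = T/(0.85 f'_c b_f) = 186.6/(0.85 × 6 × 53) = 0.690 in.
Since a = 0.690 ≤ h_f = 3.2 in, the stress block lies entirely in the flange; analyse as a rectangular beam of width b_f.
M_n = T(d − a/2) = 186.6 × (32.3 − 0.345) = 5962.8 kip·in.
M_n = 5962.8/12 = 496.90 kip·ft.

M_n ≈ 497 kip·ft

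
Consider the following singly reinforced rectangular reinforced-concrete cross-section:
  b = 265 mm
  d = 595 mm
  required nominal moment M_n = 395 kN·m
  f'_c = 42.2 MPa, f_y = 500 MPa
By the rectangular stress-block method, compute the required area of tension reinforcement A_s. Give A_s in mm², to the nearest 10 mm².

A_s ≈ 1420 mm²

With M_n = 0.85 f'_c a b (d − a/2), solve the quadratic for a:
a = d − √(d² − 2M_n/(0.85 f'_c b)) = 595 − √(595² − 2 × 395×10⁶/(0.85 × 42.2 × 265)) = 74.50 mm.
A_s = 0.85 f'_c a b / f_y = 0.85 × 42.2 × 74.50 × 265 / 500 = 1416.3 mm².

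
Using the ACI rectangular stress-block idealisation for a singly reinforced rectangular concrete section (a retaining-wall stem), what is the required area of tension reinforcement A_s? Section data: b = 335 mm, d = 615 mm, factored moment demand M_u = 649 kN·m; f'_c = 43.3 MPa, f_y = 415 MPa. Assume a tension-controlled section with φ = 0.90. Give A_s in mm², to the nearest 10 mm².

A_s ≈ 3090 mm²

M_n = M_u/φ = 649/0.90 = 721.111 kN·m.
With M_n = 0.85 f'_c a b (d − a/2), solve the quadratic for a:
a = d − √(d² − 2M_n/(0.85 f'_c b)) = 615 − √(615² − 2 × 721.111×10⁶/(0.85 × 43.3 × 335)) = 103.87 mm.
A_s = 0.85 f'_c a b / f_y = 0.85 × 43.3 × 103.87 × 335 / 415 = 3086.0 mm².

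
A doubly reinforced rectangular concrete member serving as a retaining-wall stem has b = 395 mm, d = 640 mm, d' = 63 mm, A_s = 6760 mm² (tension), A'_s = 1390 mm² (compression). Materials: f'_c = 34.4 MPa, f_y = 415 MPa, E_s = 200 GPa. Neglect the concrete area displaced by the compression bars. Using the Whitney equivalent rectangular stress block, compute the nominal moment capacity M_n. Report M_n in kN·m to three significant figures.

M_n ≈ 1540 kN·m

Assume both tension and compression steel yield.
Net tension couple steel: A_s − A'_s = 5370 mm².
a = (A_s − A'_s) f_y / (0.85 f'_c b) = 2228550/(0.85 × 34.4 × 395) = 192.95 mm.
c = a/β₁ = 192.95/0.804 = 239.99 mm; ε'_s = 0.003(c − d')/c = 0.0022 ≥ f_y/E_s = 0.0021, so compression steel does yield.
M_n = (A_s − A'_s) f_y (d − a/2) + A'_s f_y (d − d') = [2228550 × (640 − 96.475) + 576850 × (640 − 63)] × 10⁻⁶ = 1211.27 + 332.84 = 1544.11 kN·m.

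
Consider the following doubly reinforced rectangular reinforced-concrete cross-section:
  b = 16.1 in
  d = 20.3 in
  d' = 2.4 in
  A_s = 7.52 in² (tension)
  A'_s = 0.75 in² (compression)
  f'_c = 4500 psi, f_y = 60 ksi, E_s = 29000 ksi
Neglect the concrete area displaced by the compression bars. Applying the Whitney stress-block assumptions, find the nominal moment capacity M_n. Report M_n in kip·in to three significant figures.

Assume both steels yield.
a = (A_s − A'_s) f_y/(0.85 f'_c b) = (7.52 − 0.75) × 60/(0.85 × 4.5 × 16.1) = 6.596 in.
c = a/β₁ = 6.596/0.825 = 7.995 in; ε'_s = 0.003(c − d')/c = 0.0021 ≥ ε_y = 0.0021, so the compression steel yields.
M_n = (A_s − A'_s) f_y (d − a/2) + A'_s f_y (d − d') = 406.2 × (20.3 − 3.298) + 45 × (20.3 − 2.4) = 6906.2 + 805.5 = 7711.7 kip·in.

M_n ≈ 7710 kip·in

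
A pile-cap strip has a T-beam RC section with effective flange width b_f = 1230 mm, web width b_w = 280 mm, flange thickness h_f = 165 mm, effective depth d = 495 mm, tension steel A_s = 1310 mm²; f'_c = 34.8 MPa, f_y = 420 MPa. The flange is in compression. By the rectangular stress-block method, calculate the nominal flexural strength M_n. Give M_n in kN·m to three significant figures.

M_n ≈ 268 kN·m

Tension: T = A_s f_y = 1310 × 420 = 550200 N.
Try a within the flange: a = T/(0.85 f'_c b_f) = 550200/(0.85 × 34.8 × 1230) = 15.12 mm.
Since a = 15.12 ≤ h_f = 165 mm, the stress block lies entirely in the flange; analyse as a rectangular beam of width b_f.
M_n = T(d − a/2) = 550200 × (495 − 7.56) = 268.19 × 10⁶ N·mm.
M_n = 268.19 kN·m.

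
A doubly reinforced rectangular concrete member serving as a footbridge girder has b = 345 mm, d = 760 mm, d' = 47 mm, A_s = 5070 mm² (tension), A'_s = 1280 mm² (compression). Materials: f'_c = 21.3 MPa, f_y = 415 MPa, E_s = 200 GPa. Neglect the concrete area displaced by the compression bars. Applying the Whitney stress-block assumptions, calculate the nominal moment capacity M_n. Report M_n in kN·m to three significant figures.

M_n ≈ 1380 kN·m

Assume both tension and compression steel yield.
Net tension couple steel: A_s − A'_s = 3790 mm².
a = (A_s − A'_s) f_y / (0.85 f'_c b) = 1572850/(0.85 × 21.3 × 345) = 251.81 mm.
c = a/β₁ = 251.81/0.85 = 296.25 mm; ε'_s = 0.003(c − d')/c = 0.0025 ≥ f_y/E_s = 0.0021, so compression steel does yield.
M_n = (A_s − A'_s) f_y (d − a/2) + A'_s f_y (d − d') = [1572850 × (760 − 125.905) + 531200 × (760 − 47)] × 10⁻⁶ = 997.34 + 378.75 = 1376.09 kN·m.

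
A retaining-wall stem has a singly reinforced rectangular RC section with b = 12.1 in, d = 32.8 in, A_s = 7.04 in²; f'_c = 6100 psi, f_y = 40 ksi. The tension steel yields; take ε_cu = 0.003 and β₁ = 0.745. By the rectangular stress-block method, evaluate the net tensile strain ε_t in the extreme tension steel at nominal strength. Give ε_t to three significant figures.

a = A_s f_y/(0.85 f'_c b) = 4.488 in.
β₁ = 0.745, so c = a/β₁ = 4.488/0.745 = 6.024 in.
From the linear strain diagram with ε_cu = 0.003: ε_t = 0.003 (d − c)/c = 0.003 × (32.8 − 6.024)/6.024 = 0.0133.
Since ε_t ≥ 0.005, the section is tension-controlled.

ε_t ≈ 0.0133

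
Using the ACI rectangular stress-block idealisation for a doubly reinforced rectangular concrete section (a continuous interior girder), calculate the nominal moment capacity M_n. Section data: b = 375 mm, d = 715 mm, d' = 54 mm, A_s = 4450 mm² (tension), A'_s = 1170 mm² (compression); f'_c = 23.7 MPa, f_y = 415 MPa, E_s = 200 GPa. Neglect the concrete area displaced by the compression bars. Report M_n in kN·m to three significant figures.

M_n ≈ 1170 kN·m

Assume both tension and compression steel yield.
Net tension couple steel: A_s − A'_s = 3280 mm².
a = (A_s − A'_s) f_y / (0.85 f'_c b) = 1361200/(0.85 × 23.7 × 375) = 180.19 mm.
c = a/β₁ = 180.19/0.85 = 211.99 mm; ε'_s = 0.003(c − d')/c = 0.0022 ≥ f_y/E_s = 0.0021, so compression steel does yield.
M_n = (A_s − A'_s) f_y (d − a/2) + A'_s f_y (d − d') = [1361200 × (715 − 90.095) + 485550 × (715 − 54)] × 10⁻⁶ = 850.62 + 320.95 = 1171.57 kN·m.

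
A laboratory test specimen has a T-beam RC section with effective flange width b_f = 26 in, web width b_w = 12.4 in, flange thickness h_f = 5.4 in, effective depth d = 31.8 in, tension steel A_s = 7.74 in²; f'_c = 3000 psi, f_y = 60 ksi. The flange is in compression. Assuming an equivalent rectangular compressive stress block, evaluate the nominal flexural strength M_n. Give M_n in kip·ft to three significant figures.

Tension: T = A_s f_y = 7.74 × 60 = 464.4 kips.
Try a within the flange: a = T/(0.85 f'_c b_f) = 464.4/(0.85 × 3 × 26) = 7.005 in.
a = 7.005 > h_f = 5.4 in: the block extends into the web. Split into flange-overhang and web parts.
C_f = 0.85 f'_c (b_f − b_w) h_f = 0.85 × 3 × (26 − 12.4) × 5.4 = 187.3 kips.
Remaining web compression depth: a_w = (T − C_f)/(0.85 f'_c b_w) = (464.4 − 187.3)/(0.85 × 3 × 12.4) = 8.763 in.
M_n = C_f(d − h_f/2) + (T − C_f)(d − a_w/2) = 187.3 × (31.8 − 2.7) + 277.1 × (31.8 − 4.3815) = 5450.4 + 7597.7 = 13048.1 kip·in.
M_n = 13048.1/12 = 1087.34 kip·ft.

M_n ≈ 1090 kip·ft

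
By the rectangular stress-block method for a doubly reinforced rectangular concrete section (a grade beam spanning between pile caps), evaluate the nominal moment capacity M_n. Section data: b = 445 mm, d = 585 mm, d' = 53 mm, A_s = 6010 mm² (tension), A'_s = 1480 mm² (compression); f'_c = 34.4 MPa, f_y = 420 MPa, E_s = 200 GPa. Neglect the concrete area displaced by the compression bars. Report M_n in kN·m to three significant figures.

M_n ≈ 1300 kN·m

Assume both tension and compression steel yield.
Net tension couple steel: A_s − A'_s = 4530 mm².
a = (A_s − A'_s) f_y / (0.85 f'_c b) = 1902600/(0.85 × 34.4 × 445) = 146.22 mm.
c = a/β₁ = 146.22/0.804 = 181.87 mm; ε'_s = 0.003(c − d')/c = 0.0021 ≥ f_y/E_s = 0.0021, so compression steel does yield.
M_n = (A_s − A'_s) f_y (d − a/2) + A'_s f_y (d − d') = [1902600 × (585 − 73.11) + 621600 × (585 − 53)] × 10⁻⁶ = 973.92 + 330.69 = 1304.61 kN·m.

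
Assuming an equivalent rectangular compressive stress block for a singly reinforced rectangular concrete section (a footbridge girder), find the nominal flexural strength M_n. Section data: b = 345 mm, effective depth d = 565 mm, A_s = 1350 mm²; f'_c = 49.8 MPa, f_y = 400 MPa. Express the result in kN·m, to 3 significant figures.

M_n ≈ 295 kN·m

T = A_s f_y = 1350 × 400 = 540000 N = 540 kN.
From C = T: a = T/(0.85 f'_c b) = 540000/(0.85 × 49.8 × 345) = 36.98 mm.
M_n = T(d − a/2) = 540 kN × (565 − 18.49) mm = 295.12 kN·m.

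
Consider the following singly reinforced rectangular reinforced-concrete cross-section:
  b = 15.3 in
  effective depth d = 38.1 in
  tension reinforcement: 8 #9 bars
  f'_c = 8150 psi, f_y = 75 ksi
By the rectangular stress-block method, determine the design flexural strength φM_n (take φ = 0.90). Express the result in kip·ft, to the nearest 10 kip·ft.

A_s = 8 × 1 = 8 in².
T = A_s f_y = 8 × 75 = 600 kips.
a = T/(0.85 f'_c b) = 600/(0.85 × 8.15 × 15.3) = 5.661 in.
M_n = T(d − a/2) = 600 × (38.1 − 2.8305) = 21161.7 kip·in = 21161.7/12 = 1763.48 kip·ft.
φM_n = 0.90 × 1763.48 = 1587.13 kip·ft.

φM_n ≈ 1590 kip·ft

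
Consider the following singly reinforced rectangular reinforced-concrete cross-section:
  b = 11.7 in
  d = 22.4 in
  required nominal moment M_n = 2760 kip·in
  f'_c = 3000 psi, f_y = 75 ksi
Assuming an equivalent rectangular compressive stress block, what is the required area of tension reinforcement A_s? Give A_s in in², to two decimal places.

From M_n = 0.85 f'_c a b (d − a/2):
a = d − √(d² − 2M_n/(0.85 f'_c b)) = 22.4 − √(22.4² − 2 × 2760/(0.85 × 3 × 11.7)) = 4.603 in.
A_s = 0.85 f'_c a b / f_y = 0.85 × 3 × 4.603 × 11.7 / 75 = 1.831 in².

A_s ≈ 1.83 in²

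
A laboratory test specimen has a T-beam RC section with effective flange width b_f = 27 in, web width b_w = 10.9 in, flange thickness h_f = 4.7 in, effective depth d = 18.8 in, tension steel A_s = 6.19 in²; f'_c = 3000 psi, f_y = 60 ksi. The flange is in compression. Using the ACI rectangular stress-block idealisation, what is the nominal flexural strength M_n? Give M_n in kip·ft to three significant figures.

Tension: T = A_s f_y = 6.19 × 60 = 371.4 kips.
Try a within the flange: a = T/(0.85 f'_c b_f) = 371.4/(0.85 × 3 × 27) = 5.394 in.
a = 5.394 > h_f = 4.7 in: the block extends into the web. Split into flange-overhang and web parts.
C_f = 0.85 f'_c (b_f − b_w) h_f = 0.85 × 3 × (27 − 10.9) × 4.7 = 193.0 kips.
Remaining web compression depth: a_w = (T − C_f)/(0.85 f'_c b_w) = (371.4 − 193.0)/(0.85 × 3 × 10.9) = 6.418 in.
M_n = C_f(d − h_f/2) + (T − C_f)(d − a_w/2) = 193.0 × (18.8 − 2.35) + 178.4 × (18.8 − 3.209) = 3174.9 + 2781.4 = 5956.3 kip·in.
M_n = 5956.3/12 = 496.36 kip·ft.

M_n ≈ 496 kip·ft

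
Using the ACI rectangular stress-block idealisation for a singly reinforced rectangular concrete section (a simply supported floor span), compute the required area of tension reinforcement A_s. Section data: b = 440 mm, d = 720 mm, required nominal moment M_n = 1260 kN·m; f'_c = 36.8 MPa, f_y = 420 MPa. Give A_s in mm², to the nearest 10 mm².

A_s ≈ 4620 mm²

With M_n = 0.85 f'_c a b (d − a/2), solve the quadratic for a:
a = d − √(d² − 2M_n/(0.85 f'_c b)) = 720 − √(720² − 2 × 1260×10⁶/(0.85 × 36.8 × 440)) = 140.95 mm.
A_s = 0.85 f'_c a b / f_y = 0.85 × 36.8 × 140.95 × 440 / 420 = 4618.9 mm².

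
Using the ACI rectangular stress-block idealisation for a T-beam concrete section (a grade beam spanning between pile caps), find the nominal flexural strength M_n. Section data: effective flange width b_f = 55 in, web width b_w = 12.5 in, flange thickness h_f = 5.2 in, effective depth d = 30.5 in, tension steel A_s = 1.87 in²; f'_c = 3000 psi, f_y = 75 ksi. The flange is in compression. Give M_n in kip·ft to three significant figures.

Tension: T = A_s f_y = 1.87 × 75 = 140.25 kips.
Try a within the flange: a = T/(0.85 f'_c b_f) = 140.25/(0.85 × 3 × 55) = 1.000 in.
Since a = 1.000 ≤ h_f = 5.2 in, the stress block lies entirely in the flange; analyse as a rectangular beam of width b_f.
M_n = T(d − a/2) = 140.25 × (30.5 − 0.5) = 4207.5 kip·in.
M_n = 4207.5/12 = 350.63 kip·ft.

M_n ≈ 351 kip·ft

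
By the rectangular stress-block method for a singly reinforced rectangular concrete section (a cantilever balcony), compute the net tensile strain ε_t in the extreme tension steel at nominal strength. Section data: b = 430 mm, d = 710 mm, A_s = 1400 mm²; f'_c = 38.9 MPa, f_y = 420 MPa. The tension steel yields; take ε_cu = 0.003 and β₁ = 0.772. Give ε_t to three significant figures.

a = A_s f_y/(0.85 f'_c b) = 41.36 mm.
β₁ = 0.772, so c = a/β₁ = 41.36/0.772 = 53.58 mm.
From the linear strain diagram with ε_cu = 0.003: ε_t = 0.003 (d − c)/c = 0.003 × (710 − 53.58)/53.58 = 0.0368.
Since ε_t ≥ 0.005, the section is tension-controlled.

ε_t ≈ 0.0368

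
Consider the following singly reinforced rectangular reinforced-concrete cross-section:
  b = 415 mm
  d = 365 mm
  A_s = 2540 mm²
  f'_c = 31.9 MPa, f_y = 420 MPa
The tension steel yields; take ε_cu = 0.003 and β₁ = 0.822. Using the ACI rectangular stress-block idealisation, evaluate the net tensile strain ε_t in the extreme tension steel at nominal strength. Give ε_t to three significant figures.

a = A_s f_y/(0.85 f'_c b) = 94.80 mm.
β₁ = 0.822, so c = a/β₁ = 94.80/0.822 = 115.33 mm.
From the linear strain diagram with ε_cu = 0.003: ε_t = 0.003 (d − c)/c = 0.003 × (365 − 115.33)/115.33 = 0.00649.
Since ε_t ≥ 0.005, the section is tension-controlled.

ε_t ≈ 0.00649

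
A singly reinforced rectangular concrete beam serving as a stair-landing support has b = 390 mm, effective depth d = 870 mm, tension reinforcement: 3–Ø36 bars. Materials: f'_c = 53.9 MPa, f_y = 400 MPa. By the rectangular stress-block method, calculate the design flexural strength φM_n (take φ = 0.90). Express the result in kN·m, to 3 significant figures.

A_s = 3 × 1018 = 3054 mm².
T = A_s f_y = 3054 × 400 = 1221600 N = 1221.6 kN.
From C = T: a = T/(0.85 f'_c b) = 1221600/(0.85 × 53.9 × 390) = 68.37 mm.
M_n = T(d − a/2) = 1221.6 kN × (870 − 34.185) mm = 1021.03 kN·m.
φM_n = 0.90 × 1021.03 = 918.93 kN·m.

φM_n ≈ 919 kN·m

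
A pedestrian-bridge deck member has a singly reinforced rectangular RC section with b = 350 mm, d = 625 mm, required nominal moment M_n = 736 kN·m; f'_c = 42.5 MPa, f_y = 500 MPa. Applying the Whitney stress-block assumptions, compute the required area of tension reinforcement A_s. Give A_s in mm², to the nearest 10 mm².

A_s ≈ 2560 mm²

With M_n = 0.85 f'_c a b (d − a/2), solve the quadratic for a:
a = d − √(d² − 2M_n/(0.85 f'_c b)) = 625 − √(625² − 2 × 736×10⁶/(0.85 × 42.5 × 350)) = 101.36 mm.
A_s = 0.85 f'_c a b / f_y = 0.85 × 42.5 × 101.36 × 350 / 500 = 2563.1 mm².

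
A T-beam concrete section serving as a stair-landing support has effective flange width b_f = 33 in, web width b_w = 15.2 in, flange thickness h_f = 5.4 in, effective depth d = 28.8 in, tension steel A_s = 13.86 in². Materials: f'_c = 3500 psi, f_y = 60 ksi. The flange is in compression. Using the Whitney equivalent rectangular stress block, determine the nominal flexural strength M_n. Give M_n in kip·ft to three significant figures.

Tension: T = A_s f_y = 13.86 × 60 = 831.6 kips.
Try a within the flange: a = T/(0.85 f'_c b_f) = 831.6/(0.85 × 3.5 × 33) = 8.471 in.
a = 8.471 > h_f = 5.4 in: the block extends into the web. Split into flange-overhang and web parts.
C_f = 0.85 f'_c (b_f − b_w) h_f = 0.85 × 3.5 × (33 − 15.2) × 5.4 = 286.0 kips.
Remaining web compression depth: a_w = (T − C_f)/(0.85 f'_c b_w) = (831.6 − 286.0)/(0.85 × 3.5 × 15.2) = 12.065 in.
M_n = C_f(d − h_f/2) + (T − C_f)(d − a_w/2) = 286.0 × (28.8 − 2.7) + 545.6 × (28.8 − 6.0325) = 7464.6 + 12421.9 = 19886.5 kip·in.
M_n = 19886.5/12 = 1657.21 kip·ft.

M_n ≈ 1660 kip·ft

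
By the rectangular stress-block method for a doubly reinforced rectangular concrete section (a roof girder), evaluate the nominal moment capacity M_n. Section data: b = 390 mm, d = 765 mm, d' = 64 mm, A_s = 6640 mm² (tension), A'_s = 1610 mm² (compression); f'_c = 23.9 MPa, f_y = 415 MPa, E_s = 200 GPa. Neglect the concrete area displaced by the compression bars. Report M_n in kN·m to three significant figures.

Assume both tension and compression steel yield.
Net tension couple steel: A_s − A'_s = 5030 mm².
a = (A_s − A'_s) f_y / (0.85 f'_c b) = 2087450/(0.85 × 23.9 × 390) = 263.47 mm.
c = a/β₁ = 263.47/0.85 = 309.96 mm; ε'_s = 0.003(c − d')/c = 0.0024 ≥ f_y/E_s = 0.0021, so compression steel does yield.
M_n = (A_s − A'_s) f_y (d − a/2) + A'_s f_y (d − d') = [2087450 × (765 − 131.735) + 668150 × (765 − 64)] × 10⁻⁶ = 1321.91 + 468.37 = 1790.28 kN·m.

M_n ≈ 1790 kN·m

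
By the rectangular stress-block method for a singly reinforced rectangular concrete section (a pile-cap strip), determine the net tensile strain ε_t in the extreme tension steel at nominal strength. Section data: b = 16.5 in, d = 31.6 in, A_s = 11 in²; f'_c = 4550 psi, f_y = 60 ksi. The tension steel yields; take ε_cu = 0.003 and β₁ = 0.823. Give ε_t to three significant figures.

a = A_s f_y/(0.85 f'_c b) = 10.343 in.
β₁ = 0.823, so c = a/β₁ = 10.343/0.823 = 12.567 in.
From the linear strain diagram with ε_cu = 0.003: ε_t = 0.003 (d − c)/c = 0.003 × (31.6 − 12.567)/12.567 = 0.00454.
ε_t is between 0.004 and 0.005 — transition zone.

ε_t ≈ 0.00454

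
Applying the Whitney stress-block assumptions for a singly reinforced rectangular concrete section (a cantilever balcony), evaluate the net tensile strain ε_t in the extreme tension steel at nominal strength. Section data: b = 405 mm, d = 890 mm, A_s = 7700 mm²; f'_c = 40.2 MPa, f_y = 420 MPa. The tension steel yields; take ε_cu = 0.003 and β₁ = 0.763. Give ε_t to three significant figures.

a = A_s f_y/(0.85 f'_c b) = 233.69 mm.
β₁ = 0.763, so c = a/β₁ = 233.69/0.763 = 306.28 mm.
From the linear strain diagram with ε_cu = 0.003: ε_t = 0.003 (d − c)/c = 0.003 × (890 − 306.28)/306.28 = 0.00572.
Since ε_t ≥ 0.005, the section is tension-controlled.

ε_t ≈ 0.00572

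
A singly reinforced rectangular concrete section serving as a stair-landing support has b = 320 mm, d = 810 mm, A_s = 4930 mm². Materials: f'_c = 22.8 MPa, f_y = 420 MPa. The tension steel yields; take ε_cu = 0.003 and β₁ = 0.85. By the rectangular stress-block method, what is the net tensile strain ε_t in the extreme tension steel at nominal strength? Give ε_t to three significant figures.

ε_t ≈ 0.00319

a = A_s f_y/(0.85 f'_c b) = 333.88 mm.
β₁ = 0.85, so c = a/β₁ = 333.88/0.85 = 392.80 mm.
From the linear strain diagram with ε_cu = 0.003: ε_t = 0.003 (d − c)/c = 0.003 × (810 − 392.80)/392.80 = 0.00319.
ε_t < 0.004 — the section is over-reinforced for flexure under ACI limits.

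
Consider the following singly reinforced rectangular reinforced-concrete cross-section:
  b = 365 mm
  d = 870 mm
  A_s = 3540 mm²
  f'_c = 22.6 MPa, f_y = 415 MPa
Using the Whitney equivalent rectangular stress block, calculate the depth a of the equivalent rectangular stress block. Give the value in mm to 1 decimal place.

a ≈ 209.5 mm

T = A_s f_y = 3540 × 415 = 1469100 N = 1469.1 kN.
Setting C = 0.85 f'_c a b equal to T: a = 1469100/(0.85 × 22.6 × 365) = 209.5 mm.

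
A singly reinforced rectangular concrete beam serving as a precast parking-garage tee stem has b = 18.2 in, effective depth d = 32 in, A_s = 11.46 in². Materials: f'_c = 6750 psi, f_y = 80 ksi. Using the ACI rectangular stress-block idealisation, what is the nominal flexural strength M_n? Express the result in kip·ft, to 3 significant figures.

M_n ≈ 2110 kip·ft

T = A_s f_y = 11.46 × 80 = 916.8 kips.
a = T/(0.85 f'_c b) = 916.8/(0.85 × 6.75 × 18.2) = 8.780 in.
M_n = T(d − a/2) = 916.8 × (32 − 4.39) = 25312.8 kip·in = 25312.8/12 = 2109.40 kip·ft.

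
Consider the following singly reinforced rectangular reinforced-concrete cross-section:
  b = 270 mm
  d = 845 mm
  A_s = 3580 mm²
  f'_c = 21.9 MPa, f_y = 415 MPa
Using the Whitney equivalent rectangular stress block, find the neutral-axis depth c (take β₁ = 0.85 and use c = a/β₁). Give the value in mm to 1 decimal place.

c ≈ 347.8 mm

T = A_s f_y = 3580 × 415 = 1485700 N = 1485.7 kN.
Setting C = 0.85 f'_c a b equal to T: a = 1485700/(0.85 × 21.9 × 270) = 295.600 mm.
With β₁ = 0.85, c = a/β₁ = 295.600/0.85 = 347.8 mm.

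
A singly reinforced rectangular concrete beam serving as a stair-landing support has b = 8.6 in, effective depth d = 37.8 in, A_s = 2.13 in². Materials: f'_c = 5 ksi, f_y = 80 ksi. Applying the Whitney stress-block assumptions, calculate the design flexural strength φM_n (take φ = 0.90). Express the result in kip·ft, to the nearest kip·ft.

T = A_s f_y = 2.13 × 80 = 170.4 kips.
a = T/(0.85 f'_c b) = 170.4/(0.85 × 5 × 8.6) = 4.662 in.
M_n = T(d − a/2) = 170.4 × (37.8 − 2.331) = 6043.9 kip·in = 6043.9/12 = 503.66 kip·ft.
φM_n = 0.90 × 503.66 = 453.29 kip·ft.

φM_n ≈ 453 kip·ft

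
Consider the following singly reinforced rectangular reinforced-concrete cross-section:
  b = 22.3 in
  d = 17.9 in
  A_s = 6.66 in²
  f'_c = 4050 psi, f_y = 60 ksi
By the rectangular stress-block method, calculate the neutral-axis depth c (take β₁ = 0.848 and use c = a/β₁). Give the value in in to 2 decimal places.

c ≈ 6.14 in

T = A_s f_y = 6.66 × 60 = 399.6 kips.
a = T/(0.85 f'_c b) = 399.6/(0.85 × 4.05 × 22.3) = 5.2053 in.
With β₁ = 0.848, c = a/β₁ = 5.2053/0.848 = 6.14 in.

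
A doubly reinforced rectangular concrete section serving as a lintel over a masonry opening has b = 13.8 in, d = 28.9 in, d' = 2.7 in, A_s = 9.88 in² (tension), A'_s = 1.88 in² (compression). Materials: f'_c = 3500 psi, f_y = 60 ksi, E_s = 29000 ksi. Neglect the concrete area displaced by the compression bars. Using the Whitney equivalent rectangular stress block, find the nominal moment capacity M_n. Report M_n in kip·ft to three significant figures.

Assume both steels yield.
a = (A_s − A'_s) f_y/(0.85 f'_c b) = (9.88 − 1.88) × 60/(0.85 × 3.5 × 13.8) = 11.692 in.
c = a/β₁ = 11.692/0.85 = 13.755 in; ε'_s = 0.003(c − d')/c = 0.0024 ≥ ε_y = 0.0021, so the compression steel yields.
M_n = (A_s − A'_s) f_y (d − a/2) + A'_s f_y (d − d') = 480 × (28.9 − 5.846) + 112.8 × (28.9 − 2.7) = 11065.9 + 2955.4 = 14021.3 kip·in = 14021.3/12 = 1168.44 kip·ft.

M_n ≈ 1170 kip·ft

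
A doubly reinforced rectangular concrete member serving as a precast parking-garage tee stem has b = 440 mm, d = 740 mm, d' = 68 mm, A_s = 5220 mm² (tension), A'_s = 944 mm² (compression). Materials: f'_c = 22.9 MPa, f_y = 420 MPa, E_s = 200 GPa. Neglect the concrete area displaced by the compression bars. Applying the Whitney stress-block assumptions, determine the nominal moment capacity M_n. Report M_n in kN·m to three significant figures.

Assume both tension and compression steel yield.
Net tension couple steel: A_s − A'_s = 4276 mm².
a = (A_s − A'_s) f_y / (0.85 f'_c b) = 1795920/(0.85 × 22.9 × 440) = 209.69 mm.
c = a/β₁ = 209.69/0.85 = 246.69 mm; ε'_s = 0.003(c − d')/c = 0.0022 ≥ f_y/E_s = 0.0021, so compression steel does yield.
M_n = (A_s − A'_s) f_y (d − a/2) + A'_s f_y (d − d') = [1795920 × (740 − 104.845) + 396480 × (740 − 68)] × 10⁻⁶ = 1140.69 + 266.43 = 1407.12 kN·m.

M_n ≈ 1410 kN·m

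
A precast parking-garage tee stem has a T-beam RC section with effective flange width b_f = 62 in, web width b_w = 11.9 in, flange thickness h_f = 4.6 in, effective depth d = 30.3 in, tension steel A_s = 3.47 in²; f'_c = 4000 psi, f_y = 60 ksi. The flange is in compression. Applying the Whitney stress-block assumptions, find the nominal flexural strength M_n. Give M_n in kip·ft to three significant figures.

Tension: T = A_s f_y = 3.47 × 60 = 208.2 kips.
Try a within the flange: a = T/(0.85 f'_c b_f) = 208.2/(0.85 × 4 × 62) = 0.988 in.
Since a = 0.988 ≤ h_f = 4.6 in, the stress block lies entirely in the flange; analyse as a rectangular beam of width b_f.
M_n = T(d − a/2) = 208.2 × (30.3 − 0.494) = 6205.6 kip·in.
M_n = 6205.6/12 = 517.13 kip·ft.

M_n ≈ 517 kip·ft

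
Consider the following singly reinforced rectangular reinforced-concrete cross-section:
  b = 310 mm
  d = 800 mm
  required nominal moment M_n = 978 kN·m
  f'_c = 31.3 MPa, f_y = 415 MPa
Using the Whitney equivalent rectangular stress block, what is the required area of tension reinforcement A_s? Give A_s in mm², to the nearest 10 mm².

A_s ≈ 3290 mm²

With M_n = 0.85 f'_c a b (d − a/2), solve the quadratic for a:
a = d − √(d² − 2M_n/(0.85 f'_c b)) = 800 − √(800² − 2 × 978×10⁶/(0.85 × 31.3 × 310)) = 165.30 mm.
A_s = 0.85 f'_c a b / f_y = 0.85 × 31.3 × 165.30 × 310 / 415 = 3285.1 mm².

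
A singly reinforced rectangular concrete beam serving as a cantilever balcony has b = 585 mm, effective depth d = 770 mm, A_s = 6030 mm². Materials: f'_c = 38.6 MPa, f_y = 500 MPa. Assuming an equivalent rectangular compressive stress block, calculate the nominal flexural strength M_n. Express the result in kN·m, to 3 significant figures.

T = A_s f_y = 6030 × 500 = 3015000 N = 3015 kN.
From C = T: a = T/(0.85 f'_c b) = 3015000/(0.85 × 38.6 × 585) = 157.08 mm.
M_n = T(d − a/2) = 3015 kN × (770 − 78.54) mm = 2084.75 kN·m.

M_n ≈ 2080 kN·m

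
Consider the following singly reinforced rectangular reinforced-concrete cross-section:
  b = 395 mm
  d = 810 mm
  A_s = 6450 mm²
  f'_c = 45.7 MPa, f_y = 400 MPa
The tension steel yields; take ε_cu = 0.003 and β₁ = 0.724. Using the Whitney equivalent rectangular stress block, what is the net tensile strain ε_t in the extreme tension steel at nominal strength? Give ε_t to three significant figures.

ε_t ≈ 0.00746

a = A_s f_y/(0.85 f'_c b) = 168.15 mm.
β₁ = 0.724, so c = a/β₁ = 168.15/0.724 = 232.25 mm.
From the linear strain diagram with ε_cu = 0.003: ε_t = 0.003 (d − c)/c = 0.003 × (810 − 232.25)/232.25 = 0.00746.
Since ε_t ≥ 0.005, the section is tension-controlled.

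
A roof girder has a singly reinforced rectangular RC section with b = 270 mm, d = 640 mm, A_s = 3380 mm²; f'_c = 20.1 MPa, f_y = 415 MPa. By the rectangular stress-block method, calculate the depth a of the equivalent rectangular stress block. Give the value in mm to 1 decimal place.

a ≈ 304.1 mm

T = A_s f_y = 3380 × 415 = 1402700 N = 1402.7 kN.
Setting C = 0.85 f'_c a b equal to T: a = 1402700/(0.85 × 20.1 × 270) = 304.1 mm.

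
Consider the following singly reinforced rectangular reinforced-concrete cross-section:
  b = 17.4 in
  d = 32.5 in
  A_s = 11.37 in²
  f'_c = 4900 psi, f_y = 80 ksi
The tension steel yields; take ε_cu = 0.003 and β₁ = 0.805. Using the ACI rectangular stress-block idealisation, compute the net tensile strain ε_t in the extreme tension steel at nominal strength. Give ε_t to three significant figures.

ε_t ≈ 0.00325

a = A_s f_y/(0.85 f'_c b) = 12.551 in.
β₁ = 0.805, so c = a/β₁ = 12.551/0.805 = 15.591 in.
From the linear strain diagram with ε_cu = 0.003: ε_t = 0.003 (d − c)/c = 0.003 × (32.5 − 15.591)/15.591 = 0.00325.
ε_t < 0.004 — the section is over-reinforced for flexure under ACI limits.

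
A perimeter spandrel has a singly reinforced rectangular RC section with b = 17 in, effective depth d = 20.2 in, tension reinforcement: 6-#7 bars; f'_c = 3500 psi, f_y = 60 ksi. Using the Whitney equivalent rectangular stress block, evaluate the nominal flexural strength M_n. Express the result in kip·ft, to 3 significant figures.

M_n ≈ 325 kip·ft

A_s = 6 × 0.6 = 3.6 in².
T = A_s f_y = 3.6 × 60 = 216 kips.
a = T/(0.85 f'_c b) = 216/(0.85 × 3.5 × 17) = 4.271 in.
M_n = T(d − a/2) = 216 × (20.2 − 2.1355) = 3901.9 kip·in = 3901.9/12 = 325.16 kip·ft.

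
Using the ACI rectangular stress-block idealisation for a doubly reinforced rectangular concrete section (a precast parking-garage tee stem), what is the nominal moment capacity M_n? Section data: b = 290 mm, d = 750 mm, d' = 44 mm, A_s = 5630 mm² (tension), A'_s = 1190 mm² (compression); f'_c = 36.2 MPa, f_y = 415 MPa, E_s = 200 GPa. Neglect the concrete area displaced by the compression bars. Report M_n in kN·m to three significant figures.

Assume both tension and compression steel yield.
Net tension couple steel: A_s − A'_s = 4440 mm².
a = (A_s − A'_s) f_y / (0.85 f'_c b) = 1842600/(0.85 × 36.2 × 290) = 206.49 mm.
c = a/β₁ = 206.49/0.791 = 261.05 mm; ε'_s = 0.003(c − d')/c = 0.0025 ≥ f_y/E_s = 0.0021, so compression steel does yield.
M_n = (A_s − A'_s) f_y (d − a/2) + A'_s f_y (d − d') = [1842600 × (750 − 103.245) + 493850 × (750 − 44)] × 10⁻⁶ = 1191.71 + 348.66 = 1540.37 kN·m.

M_n ≈ 1540 kN·m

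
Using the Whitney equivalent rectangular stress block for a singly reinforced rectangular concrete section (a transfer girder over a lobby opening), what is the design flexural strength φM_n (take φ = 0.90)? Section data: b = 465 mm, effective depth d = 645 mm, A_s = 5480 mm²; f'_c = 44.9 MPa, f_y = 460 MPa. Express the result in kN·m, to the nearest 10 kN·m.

φM_n ≈ 1300 kN·m

T = A_s f_y = 5480 × 460 = 2520800 N = 2520.8 kN.
From C = T: a = T/(0.85 f'_c b) = 2520800/(0.85 × 44.9 × 465) = 142.04 mm.
M_n = T(d − a/2) = 2520.8 kN × (645 − 71.02) mm = 1446.89 kN·m.
φM_n = 0.90 × 1446.89 = 1302.20 kN·m.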